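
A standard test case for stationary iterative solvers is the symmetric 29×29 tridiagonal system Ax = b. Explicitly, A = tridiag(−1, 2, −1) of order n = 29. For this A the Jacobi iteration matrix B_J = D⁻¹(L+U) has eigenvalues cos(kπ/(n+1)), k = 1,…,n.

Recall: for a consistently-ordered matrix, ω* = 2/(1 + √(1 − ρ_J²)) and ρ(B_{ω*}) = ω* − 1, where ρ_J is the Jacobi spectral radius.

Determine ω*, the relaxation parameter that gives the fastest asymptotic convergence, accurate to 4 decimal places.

[ρ_J] n=29: ρ(B_J) = cos(π/(n+1)) = cos(π/30) = 0.9945.
root = sin(π/30) = 0.10453  (since 1−cos² = sin²).
ω* = 2/(1 + 0.10453) = 2/1.10453 = 1.8107.
Hence ρ(B_{ω*}) = 1.8107 − 1 = 0.8107.

ω* = 1.8107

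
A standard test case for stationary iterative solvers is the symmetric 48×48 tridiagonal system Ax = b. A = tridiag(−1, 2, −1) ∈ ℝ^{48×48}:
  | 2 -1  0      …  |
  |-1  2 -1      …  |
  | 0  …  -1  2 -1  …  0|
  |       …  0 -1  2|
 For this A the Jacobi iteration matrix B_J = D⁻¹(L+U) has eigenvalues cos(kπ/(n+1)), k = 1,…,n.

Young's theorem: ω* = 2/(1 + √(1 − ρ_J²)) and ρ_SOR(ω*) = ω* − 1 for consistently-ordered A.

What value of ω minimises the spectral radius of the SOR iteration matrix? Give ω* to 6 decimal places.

n=48: λ(B_J) = 1 − λ(A)/2 = cos(kπ/49); k=1 gives ρ_J = 0.997945.
root = sin(π/49) = 0.0640702  (since 1−cos² = sin²).
[ω*] 2 ÷ (1 + 0.0640702) = 2 ÷ 1.0640702 = 1.879575.
ρ_SOR = ω* − 1 = 1.879575 − 1 = 0.879575.

ω* = 1.879575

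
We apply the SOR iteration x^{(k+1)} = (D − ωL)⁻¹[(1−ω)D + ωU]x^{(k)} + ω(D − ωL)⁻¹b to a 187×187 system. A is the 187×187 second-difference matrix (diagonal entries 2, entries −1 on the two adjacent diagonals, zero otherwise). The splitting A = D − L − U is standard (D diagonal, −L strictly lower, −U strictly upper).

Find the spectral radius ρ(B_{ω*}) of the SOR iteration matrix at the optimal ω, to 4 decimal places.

ρ_SOR = 0.9671

[ρ_J] n=187: ρ(B_J) = cos(π/(n+1)) = cos(π/188) = 0.9999.
√(1 − cos²(π/188)) = sin(π/188) ≈ 0.01671.
So ω* = 2/1.01671 = 1.9671 (Young).
ρ_SOR = ω* − 1 = 1.9671 − 1 = 0.9671.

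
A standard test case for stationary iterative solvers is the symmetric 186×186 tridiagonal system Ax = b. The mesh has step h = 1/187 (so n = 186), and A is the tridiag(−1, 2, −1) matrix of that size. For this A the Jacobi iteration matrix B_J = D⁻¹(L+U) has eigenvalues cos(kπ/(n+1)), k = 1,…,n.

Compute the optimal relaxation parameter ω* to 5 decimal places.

spectrum of D⁻¹(L+U) = {cos(kπ/187) : 1≤k≤186}; ρ_J = cos(π/187) = 0.99986.
1 − cos²(π/187) = sin²(π/187) ⇒ √(1−ρ_J²) = sin(π/187) = 0.016799.
[ω*] 2 ÷ (1 + 0.016799) = 2 ÷ 1.016799 = 1.96696.
ρ(B_{ω*}) = ω*−1 = 0.96696

ω* = 1.96696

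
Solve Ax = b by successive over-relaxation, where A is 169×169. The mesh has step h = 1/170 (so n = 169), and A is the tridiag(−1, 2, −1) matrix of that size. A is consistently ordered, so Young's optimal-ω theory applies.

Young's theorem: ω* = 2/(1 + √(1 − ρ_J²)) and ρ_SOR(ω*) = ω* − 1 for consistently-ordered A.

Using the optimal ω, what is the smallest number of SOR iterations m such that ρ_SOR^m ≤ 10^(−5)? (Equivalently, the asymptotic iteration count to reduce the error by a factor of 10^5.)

B_J for the 169×169 system has eigenvalues cos(kπ/170); ρ_J = cos(π/170) = 0.9998293.
√(1−ρ_J²) simplifies to sin(π/170) = 0.0184789.
[ω*] 2 ÷ (1 + 0.0184789) = 2 ÷ 1.0184789 = 1.9637127.
At ω = 1.9637127 every |λ(B_ω)| = ω−1, so ρ_SOR = 0.9637127.
ρ_SOR^m ≤ 10^(−5) ⇔ m ≥ 5·ln10/(−ln 0.9637127) = 11.5129/0.0369621 = 311.479; m = ⌈311.479⌉ = 312.

m = 312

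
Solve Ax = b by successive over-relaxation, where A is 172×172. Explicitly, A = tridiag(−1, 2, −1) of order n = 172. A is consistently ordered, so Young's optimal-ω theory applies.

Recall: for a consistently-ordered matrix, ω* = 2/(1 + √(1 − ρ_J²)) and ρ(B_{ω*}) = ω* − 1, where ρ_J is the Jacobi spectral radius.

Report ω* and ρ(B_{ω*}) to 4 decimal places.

ω* = 1.9643, ρ_SOR = 0.9643

With n=172, ρ(Jacobi) = cos(π/173) = 0.9998.
√(1 − cos²(π/173)) = sin(π/173) ≈ 0.01816.
ω* = 2/(1+0.01816) = 1.9643
ρ_SOR = ω* − 1 ≈ 0.9643.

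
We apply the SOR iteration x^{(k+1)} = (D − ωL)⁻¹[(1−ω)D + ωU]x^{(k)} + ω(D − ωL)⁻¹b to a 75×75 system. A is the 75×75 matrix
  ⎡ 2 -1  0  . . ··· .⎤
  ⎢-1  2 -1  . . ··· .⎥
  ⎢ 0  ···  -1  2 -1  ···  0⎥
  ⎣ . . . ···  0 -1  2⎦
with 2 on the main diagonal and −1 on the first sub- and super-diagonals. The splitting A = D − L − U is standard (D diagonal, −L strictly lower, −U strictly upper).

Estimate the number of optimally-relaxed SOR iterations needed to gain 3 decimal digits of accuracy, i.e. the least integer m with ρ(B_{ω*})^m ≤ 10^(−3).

m = 84

B_J for the 75×75 system has eigenvalues cos(kπ/76); ρ_J = cos(π/76) = 0.9991458.
√(1−ρ_J²) = |sin(π/76)| = 0.0413250
Young: ω* = 2/(1+√(1−ρ_J²)) = 2/(1+0.0413250) = 2/1.0413250 = 1.9206300.
[ρ_SOR] ω* − 1 = 0.9206300.
m ≥ 3·ln10 / (−ln 0.9206300) = 83.531; smallest integer m = 84.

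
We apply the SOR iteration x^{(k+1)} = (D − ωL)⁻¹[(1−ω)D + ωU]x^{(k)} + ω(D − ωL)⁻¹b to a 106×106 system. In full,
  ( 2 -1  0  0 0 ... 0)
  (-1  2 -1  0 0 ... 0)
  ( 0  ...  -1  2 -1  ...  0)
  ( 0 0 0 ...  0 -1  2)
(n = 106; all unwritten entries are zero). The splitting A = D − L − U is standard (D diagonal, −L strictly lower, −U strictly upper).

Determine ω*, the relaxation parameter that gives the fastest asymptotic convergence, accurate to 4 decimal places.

ω* = 1.9430

ρ_J = max_k |cos(kπ/107)| = cos(π/107) = 0.9996
√(1−ρ_J²) = |sin(π/107)| = 0.02936
So ω* = 2/1.02936 = 1.9430 (Young).
and ρ(B_{ω*}) = 1.9430 − 1 = 0.9430.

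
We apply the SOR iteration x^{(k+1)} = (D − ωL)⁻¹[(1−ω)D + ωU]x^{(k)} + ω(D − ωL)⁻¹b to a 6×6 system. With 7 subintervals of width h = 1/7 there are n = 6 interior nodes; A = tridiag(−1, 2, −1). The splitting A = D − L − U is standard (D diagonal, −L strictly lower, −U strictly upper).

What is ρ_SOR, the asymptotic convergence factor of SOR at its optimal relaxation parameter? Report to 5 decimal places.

ρ_SOR = 0.39481

n=6: λ(B_J) = 1 − λ(A)/2 = cos(kπ/7); k=1 gives ρ_J = 0.90097.
√(1−ρ_J²) simplifies to sin(π/7) = 0.433884.
So ω* = 2/1.433884 = 1.39481 (Young).
and ρ(B_{ω*}) = 1.39481 − 1 = 0.39481.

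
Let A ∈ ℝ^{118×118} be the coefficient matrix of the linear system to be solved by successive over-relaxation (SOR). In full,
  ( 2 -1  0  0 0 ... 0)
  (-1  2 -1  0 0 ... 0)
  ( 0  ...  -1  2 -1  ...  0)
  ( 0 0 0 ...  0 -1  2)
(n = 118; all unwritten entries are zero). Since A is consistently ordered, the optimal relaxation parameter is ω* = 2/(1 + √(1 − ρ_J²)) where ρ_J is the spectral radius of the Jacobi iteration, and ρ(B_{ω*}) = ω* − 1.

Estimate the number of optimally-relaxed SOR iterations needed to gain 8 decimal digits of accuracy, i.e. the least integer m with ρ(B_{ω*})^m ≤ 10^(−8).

spectrum of D⁻¹(L+U) = {cos(kπ/119) : 1≤k≤118}; ρ_J = cos(π/119) = 0.9996515.
root = sin(π/119) = 0.0263969  (since 1−cos² = sin²).
Then 2/(1+√(1−ρ_J²)) = 2/(1+0.0263969); ω* = 2/1.0263969 = 1.9485640.
ρ_SOR = ω* − 1 ≈ 0.9485640.
ρ_SOR^m ≤ 10^(−8) ⇔ m ≥ 8·ln10/(−ln 0.9485640) = 18.4207/0.052806 = 348.837; m = ⌈348.837⌉ = 349.

m = 349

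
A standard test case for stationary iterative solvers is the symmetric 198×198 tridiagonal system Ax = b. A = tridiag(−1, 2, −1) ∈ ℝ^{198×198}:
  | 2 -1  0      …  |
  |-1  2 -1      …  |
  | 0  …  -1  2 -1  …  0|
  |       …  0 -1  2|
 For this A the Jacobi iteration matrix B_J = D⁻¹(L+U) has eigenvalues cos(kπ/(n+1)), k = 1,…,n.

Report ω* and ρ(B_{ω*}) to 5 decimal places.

ω* = 1.96892, ρ_SOR = 0.96892

[ρ_J] n=198: ρ(B_J) = cos(π/(n+1)) = cos(π/199) = 0.99988.
1 − cos²(π/199) = sin²(π/199) ⇒ √(1−ρ_J²) = sin(π/199) = 0.015786.
ω* = 2/(1 + 0.015786) = 2/1.015786 = 1.96892.
[ρ_SOR] ω* − 1 = 0.96892.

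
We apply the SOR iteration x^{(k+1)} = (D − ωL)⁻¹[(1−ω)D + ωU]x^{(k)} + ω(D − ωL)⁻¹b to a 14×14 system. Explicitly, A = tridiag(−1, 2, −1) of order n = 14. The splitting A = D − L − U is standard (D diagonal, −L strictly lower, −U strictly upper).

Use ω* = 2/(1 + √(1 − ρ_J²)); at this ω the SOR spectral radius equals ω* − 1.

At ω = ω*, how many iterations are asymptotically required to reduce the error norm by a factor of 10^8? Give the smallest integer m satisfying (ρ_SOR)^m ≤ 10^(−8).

B_J for the 14×14 system has eigenvalues cos(kπ/15); ρ_J = cos(π/15) = 0.9781476.
1 − cos²(π/15) = sin²(π/15) ⇒ √(1−ρ_J²) = sin(π/15) = 0.2079117.
ω* = 2/(1+0.2079117) = 1.6557502
At ω = 1.6557502 every |λ(B_ω)| = ω−1, so ρ_SOR = 0.6557502.
Need (0.6557502)^m ≤ 10^(−8): m ≥ 8·ln10/|ln 0.6557502| = 18.4207/0.421975 = 43.654 ⇒ m = 44.

m = 44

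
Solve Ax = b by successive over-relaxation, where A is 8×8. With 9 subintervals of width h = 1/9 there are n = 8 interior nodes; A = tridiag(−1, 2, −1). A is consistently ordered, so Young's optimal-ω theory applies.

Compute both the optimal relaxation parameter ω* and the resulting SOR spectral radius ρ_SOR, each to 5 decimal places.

ρ_J = max_k |cos(kπ/9)| = cos(π/9) = 0.93969
√(1 − cos²(π/9)) = sin(π/9) ≈ 0.342020.
ω* = 2 / (1 + 0.342020) = 2 / 1.342020 ≈ 1.49029.
Hence ρ(B_{ω*}) = 1.49029 − 1 = 0.49029.

ω* = 1.49029, ρ_SOR = 0.49029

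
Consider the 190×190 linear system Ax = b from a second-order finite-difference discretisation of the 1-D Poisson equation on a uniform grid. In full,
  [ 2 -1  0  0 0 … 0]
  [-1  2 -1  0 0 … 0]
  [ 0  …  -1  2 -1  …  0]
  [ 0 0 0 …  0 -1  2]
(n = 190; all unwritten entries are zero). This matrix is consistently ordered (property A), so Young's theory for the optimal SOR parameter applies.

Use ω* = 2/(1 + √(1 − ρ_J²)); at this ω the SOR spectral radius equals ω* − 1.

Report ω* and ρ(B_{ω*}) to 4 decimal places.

ω* = 1.9676, ρ_SOR = 0.9676

[ρ_J] n=190: ρ(B_J) = cos(π/(n+1)) = cos(π/191) = 0.9999.
√(1−ρ_J²) = |sin(π/191)| = 0.01645
ω* = 2/(1+0.01645) = 1.9676
ρ(B_{ω*}) = ω*−1 = 0.9676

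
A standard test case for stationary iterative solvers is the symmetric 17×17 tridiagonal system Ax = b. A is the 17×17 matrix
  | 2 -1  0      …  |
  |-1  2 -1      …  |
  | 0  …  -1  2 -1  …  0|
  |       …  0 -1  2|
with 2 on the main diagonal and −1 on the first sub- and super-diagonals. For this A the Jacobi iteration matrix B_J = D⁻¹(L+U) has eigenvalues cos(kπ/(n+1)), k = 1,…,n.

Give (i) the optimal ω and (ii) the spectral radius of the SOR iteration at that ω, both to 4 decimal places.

ω* = 1.7041, ρ_SOR = 0.7041

ρ_J = max_k |cos(kπ/18)| = cos(π/18) = 0.9848
√(1 − cos²(π/18)) = sin(π/18) ≈ 0.17365.
ω* = 2/(1+0.17365) = 1.7041
ρ_SOR = ω* − 1 = 1.7041 − 1 = 0.7041.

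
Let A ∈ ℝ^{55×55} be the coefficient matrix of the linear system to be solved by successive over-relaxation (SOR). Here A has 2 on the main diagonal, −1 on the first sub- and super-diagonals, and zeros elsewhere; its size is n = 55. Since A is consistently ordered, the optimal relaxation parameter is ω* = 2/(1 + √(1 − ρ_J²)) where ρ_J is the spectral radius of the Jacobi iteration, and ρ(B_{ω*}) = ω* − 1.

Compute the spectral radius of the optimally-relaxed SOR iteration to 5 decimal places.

With n=55, ρ(Jacobi) = cos(π/56) = 0.99843.
root = sin(π/56) = 0.056070  (since 1−cos² = sin²).
So ω* = 2/1.056070 = 1.89381 (Young).
and ρ(B_{ω*}) = 1.89381 − 1 = 0.89381.

ρ_SOR = 0.89381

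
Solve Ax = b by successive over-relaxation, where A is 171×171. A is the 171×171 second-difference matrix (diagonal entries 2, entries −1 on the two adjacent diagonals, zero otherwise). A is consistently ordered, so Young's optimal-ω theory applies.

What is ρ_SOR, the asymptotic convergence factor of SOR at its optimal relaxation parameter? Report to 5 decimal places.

spectrum of D⁻¹(L+U) = {cos(kπ/172) : 1≤k≤171}; ρ_J = cos(π/172) = 0.99983.
√(1 − cos²(π/172)) = sin(π/172) ≈ 0.018264.
ω* = 2/(1 + 0.018264) = 2/1.018264 = 1.96413.
Hence ρ(B_{ω*}) = 1.96413 − 1 = 0.96413.

ρ_SOR = 0.96413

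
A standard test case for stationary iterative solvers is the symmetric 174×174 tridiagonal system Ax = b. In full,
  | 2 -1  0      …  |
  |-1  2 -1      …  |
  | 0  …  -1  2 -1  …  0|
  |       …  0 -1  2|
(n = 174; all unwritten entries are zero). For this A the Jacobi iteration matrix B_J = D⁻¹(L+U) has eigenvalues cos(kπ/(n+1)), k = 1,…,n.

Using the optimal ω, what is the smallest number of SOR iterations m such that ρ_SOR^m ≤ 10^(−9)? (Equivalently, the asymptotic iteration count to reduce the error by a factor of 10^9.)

B_J for the 174×174 system has eigenvalues cos(kπ/175); ρ_J = cos(π/175) = 0.9998389.
√(1−ρ_J²) = |sin(π/175)| = 0.0179510
Young: ω* = 2/(1+√(1−ρ_J²)) = 2/(1+0.0179510) = 2/1.0179510 = 1.9647311.
and ρ(B_{ω*}) = 1.9647311 − 1 = 0.9647311.
For 9 digits: m = 9·ln10 / (−ln 0.9647311) = 20.7233/0.0359059 = 577.156; round up → m = 578.

m = 578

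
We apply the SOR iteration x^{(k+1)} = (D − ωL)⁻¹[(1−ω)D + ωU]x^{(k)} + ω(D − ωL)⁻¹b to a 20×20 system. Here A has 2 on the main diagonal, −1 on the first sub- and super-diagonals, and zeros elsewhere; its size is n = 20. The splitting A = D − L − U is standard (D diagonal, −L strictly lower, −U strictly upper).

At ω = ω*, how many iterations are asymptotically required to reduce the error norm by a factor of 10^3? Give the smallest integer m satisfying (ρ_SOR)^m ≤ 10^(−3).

m = 24

ρ_J = max_k |cos(kπ/21)| = cos(π/21) = 0.9888308
1 − cos²(π/21) = sin²(π/21) ⇒ √(1−ρ_J²) = sin(π/21) = 0.1490423.
[ω*] 2 ÷ (1 + 0.1490423) = 2 ÷ 1.1490423 = 1.7405800.
[ρ_SOR] ω* − 1 = 0.7405800.
ρ_SOR^m ≤ 10^(−3) ⇔ m ≥ 3·ln10/(−ln 0.7405800) = 6.90776/0.300322 = 23.001; m = ⌈23.001⌉ = 24.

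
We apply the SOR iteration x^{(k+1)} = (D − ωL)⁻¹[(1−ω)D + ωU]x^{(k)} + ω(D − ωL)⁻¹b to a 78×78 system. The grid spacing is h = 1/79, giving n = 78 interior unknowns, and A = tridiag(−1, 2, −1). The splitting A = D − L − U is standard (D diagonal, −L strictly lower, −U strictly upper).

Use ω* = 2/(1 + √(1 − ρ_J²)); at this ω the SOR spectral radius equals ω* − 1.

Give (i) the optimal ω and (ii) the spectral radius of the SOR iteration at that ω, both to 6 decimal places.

ω* = 1.923527, ρ_SOR = 0.923527

ρ_J = max_k |cos(kπ/79)| = cos(π/79) = 0.999209
root = sin(π/79) = 0.0397565  (since 1−cos² = sin²).
ω* = 2/(1+0.0397565) = 1.923527
ρ_SOR = ω* − 1 ≈ 0.923527.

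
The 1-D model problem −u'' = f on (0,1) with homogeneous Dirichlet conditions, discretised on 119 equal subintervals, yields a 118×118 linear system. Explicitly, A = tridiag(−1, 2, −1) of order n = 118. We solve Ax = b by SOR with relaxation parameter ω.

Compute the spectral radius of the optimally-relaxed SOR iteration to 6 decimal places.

ρ_SOR = 0.948564

ρ_J = max_k |cos(kπ/119)| = cos(π/119) = 0.999652
√(1 − cos²(π/119)) = sin(π/119) ≈ 0.0263969.
ω* = 2/(1 + 0.0263969) = 2/1.0263969 = 1.948564.
[ρ_SOR] ω* − 1 = 0.948564.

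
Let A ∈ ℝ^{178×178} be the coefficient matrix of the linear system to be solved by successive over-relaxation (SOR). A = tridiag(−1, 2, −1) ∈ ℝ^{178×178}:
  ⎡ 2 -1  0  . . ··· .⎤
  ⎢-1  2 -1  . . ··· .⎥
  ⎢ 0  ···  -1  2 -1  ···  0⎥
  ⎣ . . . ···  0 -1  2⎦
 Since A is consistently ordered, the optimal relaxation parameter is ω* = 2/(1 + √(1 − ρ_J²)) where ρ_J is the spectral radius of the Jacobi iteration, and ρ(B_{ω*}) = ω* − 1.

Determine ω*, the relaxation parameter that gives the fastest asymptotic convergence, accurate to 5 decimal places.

ω* = 1.96551

½·tridiag(1,0,1) at n=178: λ_k = cos(kπ/179); max |λ| at k=1 ⇒ ρ_J = cos(π/179) ≈ 0.99985.
1 − cos²(π/179) = sin²(π/179) ⇒ √(1−ρ_J²) = sin(π/179) = 0.017550.
ω* = 2 / (1 + 0.017550) = 2 / 1.017550 ≈ 1.96551.
At ω = 1.96551 every |λ(B_ω)| = ω−1, so ρ_SOR = 0.96551.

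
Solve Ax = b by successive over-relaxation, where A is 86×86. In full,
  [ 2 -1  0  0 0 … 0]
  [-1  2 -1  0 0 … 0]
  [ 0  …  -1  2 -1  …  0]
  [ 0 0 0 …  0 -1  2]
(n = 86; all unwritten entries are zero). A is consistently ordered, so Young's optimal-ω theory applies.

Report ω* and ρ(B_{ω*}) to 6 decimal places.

B_J for the 86×86 system has eigenvalues cos(kπ/87); ρ_J = cos(π/87) = 0.999348.
1 − cos²(π/87) = sin²(π/87) ⇒ √(1−ρ_J²) = sin(π/87) = 0.0361024.
Young: ω* = 2/(1+√(1−ρ_J²)) = 2/(1+0.0361024) = 2/1.0361024 = 1.930311.
ρ_SOR = ω* − 1 ≈ 0.930311.

ω* = 1.930311, ρ_SOR = 0.930311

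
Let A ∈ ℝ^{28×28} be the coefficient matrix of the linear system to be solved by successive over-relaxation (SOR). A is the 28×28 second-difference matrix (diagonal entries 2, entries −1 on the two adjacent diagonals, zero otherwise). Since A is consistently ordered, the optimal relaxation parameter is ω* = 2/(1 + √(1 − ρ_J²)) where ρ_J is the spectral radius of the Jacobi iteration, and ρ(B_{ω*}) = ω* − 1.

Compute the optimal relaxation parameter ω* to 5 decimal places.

spectrum of D⁻¹(L+U) = {cos(kπ/29) : 1≤k≤28}; ρ_J = cos(π/29) = 0.99414.
√(1−ρ_J²) = |sin(π/29)| = 0.108119
[ω*] 2 ÷ (1 + 0.108119) = 2 ÷ 1.108119 = 1.80486.
ρ(B_{ω*}) = ω*−1 = 0.80486

ω* = 1.80486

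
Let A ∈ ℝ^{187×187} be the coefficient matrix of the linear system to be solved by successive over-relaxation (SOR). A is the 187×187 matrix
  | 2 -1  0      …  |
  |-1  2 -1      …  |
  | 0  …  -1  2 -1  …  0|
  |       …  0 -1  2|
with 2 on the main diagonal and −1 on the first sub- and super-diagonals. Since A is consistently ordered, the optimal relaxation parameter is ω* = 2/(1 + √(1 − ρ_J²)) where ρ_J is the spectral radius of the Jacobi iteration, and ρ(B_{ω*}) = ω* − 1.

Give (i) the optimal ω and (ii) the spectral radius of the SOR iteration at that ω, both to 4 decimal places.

spectrum of D⁻¹(L+U) = {cos(kπ/188) : 1≤k≤187}; ρ_J = cos(π/188) = 0.9999.
√(1−ρ_J²) = |sin(π/188)| = 0.01671
ω* = 2/(1 + 0.01671) = 2/1.01671 = 1.9671.
[ρ_SOR] ω* − 1 = 0.9671.

ω* = 1.9671, ρ_SOR = 0.9671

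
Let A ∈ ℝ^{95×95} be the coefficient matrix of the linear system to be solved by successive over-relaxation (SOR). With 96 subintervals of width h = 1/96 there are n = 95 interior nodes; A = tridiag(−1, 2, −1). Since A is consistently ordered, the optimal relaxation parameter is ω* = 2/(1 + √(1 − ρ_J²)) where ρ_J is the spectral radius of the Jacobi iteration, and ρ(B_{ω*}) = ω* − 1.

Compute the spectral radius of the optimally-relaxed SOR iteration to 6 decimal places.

ρ_SOR = 0.936635

ρ_J = max_k |cos(kπ/96)| = cos(π/96) = 0.999465
√(1−ρ_J²) simplifies to sin(π/96) = 0.0327191.
ω* = 2 / (1 + 0.0327191) = 2 / 1.0327191 ≈ 1.936635.
and ρ(B_{ω*}) = 1.936635 − 1 = 0.936635.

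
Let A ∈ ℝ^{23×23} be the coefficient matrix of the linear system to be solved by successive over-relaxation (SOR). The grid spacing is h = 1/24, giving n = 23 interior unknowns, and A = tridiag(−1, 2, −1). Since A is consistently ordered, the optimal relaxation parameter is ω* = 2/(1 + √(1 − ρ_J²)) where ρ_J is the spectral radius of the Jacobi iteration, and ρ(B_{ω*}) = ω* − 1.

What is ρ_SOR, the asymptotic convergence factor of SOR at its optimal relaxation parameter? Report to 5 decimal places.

ρ_SOR = 0.76909

½·tridiag(1,0,1) at n=23: λ_k = cos(kπ/24); max |λ| at k=1 ⇒ ρ_J = cos(π/24) ≈ 0.99144.
1 − cos²(π/24) = sin²(π/24) ⇒ √(1−ρ_J²) = sin(π/24) = 0.130526.
Young: ω* = 2/(1+√(1−ρ_J²)) = 2/(1+0.130526) = 2/1.130526 = 1.76909.
[ρ_SOR] ω* − 1 = 0.76909.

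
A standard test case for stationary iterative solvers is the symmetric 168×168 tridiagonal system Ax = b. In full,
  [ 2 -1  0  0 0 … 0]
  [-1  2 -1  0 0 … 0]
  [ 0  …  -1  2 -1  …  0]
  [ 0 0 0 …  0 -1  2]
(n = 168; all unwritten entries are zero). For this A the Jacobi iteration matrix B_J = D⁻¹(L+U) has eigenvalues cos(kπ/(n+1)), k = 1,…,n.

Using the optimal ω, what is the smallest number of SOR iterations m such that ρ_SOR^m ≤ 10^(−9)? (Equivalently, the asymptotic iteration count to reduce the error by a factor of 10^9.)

m = 558

With n=168, ρ(Jacobi) = cos(π/169) = 0.9998272.
1 − cos²(π/169) = sin²(π/169) ⇒ √(1−ρ_J²) = sin(π/169) = 0.0185882.
ω* = 2/(1+0.0185882) = 1.9635020
and ρ(B_{ω*}) = 1.9635020 − 1 = 0.9635020.
(0.9635020)^m ≤ 10^{−9}  ⇒  m·ln(0.9635020) ≤ −9·ln10  ⇒  m ≥ 557.367  ⇒  m = 558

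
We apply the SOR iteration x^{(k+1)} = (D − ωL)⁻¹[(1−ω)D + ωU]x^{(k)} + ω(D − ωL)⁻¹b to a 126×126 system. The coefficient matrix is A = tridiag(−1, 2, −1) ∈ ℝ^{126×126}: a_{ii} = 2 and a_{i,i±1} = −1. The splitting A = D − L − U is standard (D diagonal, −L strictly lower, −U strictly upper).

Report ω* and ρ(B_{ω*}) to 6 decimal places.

ω* = 1.951725, ρ_SOR = 0.951725

ρ_J = max_k |cos(kπ/127)| = cos(π/127) = 0.999694
root = sin(π/127) = 0.0247344  (since 1−cos² = sin²).
Then 2/(1+√(1−ρ_J²)) = 2/(1+0.0247344); ω* = 2/1.0247344 = 1.951725.
At ω = 1.951725 every |λ(B_ω)| = ω−1, so ρ_SOR = 0.951725.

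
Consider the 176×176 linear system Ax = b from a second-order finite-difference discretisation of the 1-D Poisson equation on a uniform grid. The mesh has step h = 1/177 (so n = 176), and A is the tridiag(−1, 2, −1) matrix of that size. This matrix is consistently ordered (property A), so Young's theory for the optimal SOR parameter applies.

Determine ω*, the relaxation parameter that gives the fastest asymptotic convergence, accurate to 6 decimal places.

ω* = 1.965123

ρ_J = max_k |cos(kπ/177)| = cos(π/177) = 0.999842
1 − cos²(π/177) = sin²(π/177) ⇒ √(1−ρ_J²) = sin(π/177) = 0.0177482.
ω* = 2 / (1 + 0.0177482) = 2 / 1.0177482 ≈ 1.965123.
Hence ρ(B_{ω*}) = 1.965123 − 1 = 0.965123.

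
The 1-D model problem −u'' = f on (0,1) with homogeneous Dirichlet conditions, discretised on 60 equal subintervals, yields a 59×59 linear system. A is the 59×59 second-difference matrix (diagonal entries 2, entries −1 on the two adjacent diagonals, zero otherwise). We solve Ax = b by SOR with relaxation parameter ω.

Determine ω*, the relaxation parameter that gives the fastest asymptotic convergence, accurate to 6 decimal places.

½·tridiag(1,0,1) at n=59: λ_k = cos(kπ/60); max |λ| at k=1 ⇒ ρ_J = cos(π/60) ≈ 0.998630.
√(1−ρ_J²) = |sin(π/60)| = 0.0523360
ω* = 2/(1 + 0.0523360) = 2/1.0523360 = 1.900534.
[ρ_SOR] ω* − 1 = 0.900534.

ω* = 1.900534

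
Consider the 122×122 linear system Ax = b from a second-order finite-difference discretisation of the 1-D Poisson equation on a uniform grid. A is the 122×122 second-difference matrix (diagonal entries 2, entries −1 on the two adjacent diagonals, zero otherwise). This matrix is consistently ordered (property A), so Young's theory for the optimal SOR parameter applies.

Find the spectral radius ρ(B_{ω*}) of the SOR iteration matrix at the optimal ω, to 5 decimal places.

ρ_SOR = 0.95019

½·tridiag(1,0,1) at n=122: λ_k = cos(kπ/123); max |λ| at k=1 ⇒ ρ_J = cos(π/123) ≈ 0.99967.
√(1−ρ_J²) = |sin(π/123)| = 0.025539
ω* = 2/(1 + 0.025539) = 2/1.025539 = 1.95019.
Hence ρ(B_{ω*}) = 1.95019 − 1 = 0.95019.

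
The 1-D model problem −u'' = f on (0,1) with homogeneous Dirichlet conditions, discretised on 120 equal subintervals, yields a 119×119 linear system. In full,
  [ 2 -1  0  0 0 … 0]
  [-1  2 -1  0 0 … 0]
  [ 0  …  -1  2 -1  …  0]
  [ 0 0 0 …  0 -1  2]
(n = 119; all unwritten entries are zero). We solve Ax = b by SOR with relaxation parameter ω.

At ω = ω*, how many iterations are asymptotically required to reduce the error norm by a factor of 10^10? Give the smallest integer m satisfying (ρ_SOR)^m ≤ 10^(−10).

m = 440

ρ_J = max_k |cos(kπ/120)| = cos(π/120) = 0.9996573
1 − cos²(π/120) = sin²(π/120) ⇒ √(1−ρ_J²) = sin(π/120) = 0.0261769.
ω* = 2/(1 + 0.0261769) = 2/1.0261769 = 1.9489817.
Hence ρ(B_{ω*}) = 1.9489817 − 1 = 0.9489817.
Need (0.9489817)^m ≤ 10^(−10): m ≥ 10·ln10/|ln 0.9489817| = 23.0259/0.0523658 = 439.713 ⇒ m = 440.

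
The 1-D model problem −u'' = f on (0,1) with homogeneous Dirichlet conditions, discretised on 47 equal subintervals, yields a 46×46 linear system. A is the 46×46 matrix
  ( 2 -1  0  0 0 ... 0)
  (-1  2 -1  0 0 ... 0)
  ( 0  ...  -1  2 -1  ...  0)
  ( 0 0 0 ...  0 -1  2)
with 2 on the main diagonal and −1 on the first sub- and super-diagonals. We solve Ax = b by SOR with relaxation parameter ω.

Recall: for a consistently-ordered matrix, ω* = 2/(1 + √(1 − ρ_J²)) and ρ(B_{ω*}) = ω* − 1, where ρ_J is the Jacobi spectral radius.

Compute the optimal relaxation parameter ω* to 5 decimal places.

ω* = 1.87478

spectrum of D⁻¹(L+U) = {cos(kπ/47) : 1≤k≤46}; ρ_J = cos(π/47) = 0.99777.
1 − cos²(π/47) = sin²(π/47) ⇒ √(1−ρ_J²) = sin(π/47) = 0.066793.
Young: ω* = 2/(1+√(1−ρ_J²)) = 2/(1+0.066793) = 2/1.066793 = 1.87478.
At ω = 1.87478 every |λ(B_ω)| = ω−1, so ρ_SOR = 0.87478.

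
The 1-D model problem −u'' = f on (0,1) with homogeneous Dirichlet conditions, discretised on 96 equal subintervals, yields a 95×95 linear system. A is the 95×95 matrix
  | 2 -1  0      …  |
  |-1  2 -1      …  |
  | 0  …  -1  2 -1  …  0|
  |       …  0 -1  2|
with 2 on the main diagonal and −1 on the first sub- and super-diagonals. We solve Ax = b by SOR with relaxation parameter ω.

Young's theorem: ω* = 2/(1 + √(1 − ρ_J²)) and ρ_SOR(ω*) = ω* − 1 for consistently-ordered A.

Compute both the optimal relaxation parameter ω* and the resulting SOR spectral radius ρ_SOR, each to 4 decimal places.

With n=95, ρ(Jacobi) = cos(π/96) = 0.9995.
√(1−ρ_J²) = |sin(π/96)| = 0.03272
Then 2/(1+√(1−ρ_J²)) = 2/(1+0.03272); ω* = 2/1.03272 = 1.9366.
Hence ρ(B_{ω*}) = 1.9366 − 1 = 0.9366.

ω* = 1.9366, ρ_SOR = 0.9366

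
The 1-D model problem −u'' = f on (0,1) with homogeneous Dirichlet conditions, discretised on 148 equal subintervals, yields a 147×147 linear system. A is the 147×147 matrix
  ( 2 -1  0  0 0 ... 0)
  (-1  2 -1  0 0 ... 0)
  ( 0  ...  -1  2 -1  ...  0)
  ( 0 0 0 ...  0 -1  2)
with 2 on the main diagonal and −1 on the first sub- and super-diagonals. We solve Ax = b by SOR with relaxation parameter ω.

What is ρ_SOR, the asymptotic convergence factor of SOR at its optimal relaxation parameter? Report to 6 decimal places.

½·tridiag(1,0,1) at n=147: λ_k = cos(kπ/148); max |λ| at k=1 ⇒ ρ_J = cos(π/148) ≈ 0.999775.
√(1−ρ_J²) simplifies to sin(π/148) = 0.0212254.
ω* = 2 / (1 + 0.0212254) = 2 / 1.0212254 ≈ 1.958432.
At ω = 1.958432 every |λ(B_ω)| = ω−1, so ρ_SOR = 0.958432.

ρ_SOR = 0.958432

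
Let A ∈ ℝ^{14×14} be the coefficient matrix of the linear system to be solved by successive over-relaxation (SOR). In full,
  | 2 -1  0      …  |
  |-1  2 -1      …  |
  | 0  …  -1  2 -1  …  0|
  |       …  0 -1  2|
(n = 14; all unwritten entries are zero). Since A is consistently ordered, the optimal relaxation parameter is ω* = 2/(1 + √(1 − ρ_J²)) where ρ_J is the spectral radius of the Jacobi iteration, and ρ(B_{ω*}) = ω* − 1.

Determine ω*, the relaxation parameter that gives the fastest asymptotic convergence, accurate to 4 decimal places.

ω* = 1.6558

[ρ_J] n=14: ρ(B_J) = cos(π/(n+1)) = cos(π/15) = 0.9781.
√(1−ρ_J²) = |sin(π/15)| = 0.20791
ω* = 2/(1 + 0.20791) = 2/1.20791 = 1.6558.
[ρ_SOR] ω* − 1 = 0.6558.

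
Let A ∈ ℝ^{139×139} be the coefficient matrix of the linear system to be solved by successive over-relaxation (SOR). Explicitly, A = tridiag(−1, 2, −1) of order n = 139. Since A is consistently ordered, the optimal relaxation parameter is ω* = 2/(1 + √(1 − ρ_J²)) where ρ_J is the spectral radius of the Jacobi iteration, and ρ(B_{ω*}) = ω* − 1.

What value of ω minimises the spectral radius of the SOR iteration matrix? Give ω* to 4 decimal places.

[ρ_J] n=139: ρ(B_J) = cos(π/(n+1)) = cos(π/140) = 0.9997.
√(1−ρ_J²) simplifies to sin(π/140) = 0.02244.
Young: ω* = 2/(1+√(1−ρ_J²)) = 2/(1+0.02244) = 2/1.02244 = 1.9561.
Hence ρ(B_{ω*}) = 1.9561 − 1 = 0.9561.

ω* = 1.9561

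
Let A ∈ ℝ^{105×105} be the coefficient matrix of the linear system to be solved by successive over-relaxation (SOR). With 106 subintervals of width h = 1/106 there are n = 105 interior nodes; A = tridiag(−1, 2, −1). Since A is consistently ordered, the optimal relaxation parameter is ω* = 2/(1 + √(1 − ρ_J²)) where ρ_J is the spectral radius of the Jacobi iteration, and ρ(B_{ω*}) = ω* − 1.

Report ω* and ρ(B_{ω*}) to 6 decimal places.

ω* = 1.942439, ρ_SOR = 0.942439

[ρ_J] n=105: ρ(B_J) = cos(π/(n+1)) = cos(π/106) = 0.999561.
√(1−ρ_J²) simplifies to sin(π/106) = 0.0296333.
ω* = 2/(1+0.0296333) = 1.942439
ρ(B_{ω*}) = ω*−1 = 0.942439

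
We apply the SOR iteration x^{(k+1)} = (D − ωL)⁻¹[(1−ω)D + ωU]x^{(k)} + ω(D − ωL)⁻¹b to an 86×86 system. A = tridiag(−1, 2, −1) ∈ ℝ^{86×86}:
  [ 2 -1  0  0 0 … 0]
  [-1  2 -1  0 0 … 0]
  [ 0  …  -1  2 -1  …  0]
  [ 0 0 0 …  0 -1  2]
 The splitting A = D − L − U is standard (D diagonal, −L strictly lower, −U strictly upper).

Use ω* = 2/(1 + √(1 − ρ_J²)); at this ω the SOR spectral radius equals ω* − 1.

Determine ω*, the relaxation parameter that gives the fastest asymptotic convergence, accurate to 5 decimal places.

ω* = 1.93031

[ρ_J] n=86: ρ(B_J) = cos(π/(n+1)) = cos(π/87) = 0.99935.
root = sin(π/87) = 0.036102  (since 1−cos² = sin²).
ω* = 2 / (1 + 0.036102) = 2 / 1.036102 ≈ 1.93031.
ρ_SOR = ω* − 1 ≈ 0.93031.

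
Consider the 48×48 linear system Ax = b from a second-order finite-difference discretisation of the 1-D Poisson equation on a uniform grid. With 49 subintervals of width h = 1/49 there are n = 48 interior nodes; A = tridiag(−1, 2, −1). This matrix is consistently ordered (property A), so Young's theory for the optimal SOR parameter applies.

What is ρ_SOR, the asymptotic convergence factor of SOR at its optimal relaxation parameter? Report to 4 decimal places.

ρ_SOR = 0.8796

ρ_J = max_k |cos(kπ/49)| = cos(π/49) = 0.9979
1 − cos²(π/49) = sin²(π/49) ⇒ √(1−ρ_J²) = sin(π/49) = 0.06407.
ω* = 2/(1+0.06407) = 1.8796
and ρ(B_{ω*}) = 1.8796 − 1 = 0.8796.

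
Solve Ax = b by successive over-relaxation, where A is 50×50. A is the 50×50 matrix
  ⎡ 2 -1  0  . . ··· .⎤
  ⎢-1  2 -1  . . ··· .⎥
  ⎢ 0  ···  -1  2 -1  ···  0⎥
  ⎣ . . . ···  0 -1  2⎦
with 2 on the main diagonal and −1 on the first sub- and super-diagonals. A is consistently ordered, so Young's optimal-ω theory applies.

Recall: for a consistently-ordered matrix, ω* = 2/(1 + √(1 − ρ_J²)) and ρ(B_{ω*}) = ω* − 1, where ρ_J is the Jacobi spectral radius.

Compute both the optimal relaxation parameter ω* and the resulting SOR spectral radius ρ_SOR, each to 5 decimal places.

B_J for the 50×50 system has eigenvalues cos(kπ/51); ρ_J = cos(π/51) = 0.99810.
√(1−ρ_J²) simplifies to sin(π/51) = 0.061561.
ω* = 2 / (1 + 0.061561) = 2 / 1.061561 ≈ 1.88402.
[ρ_SOR] ω* − 1 = 0.88402.

ω* = 1.88402, ρ_SOR = 0.88402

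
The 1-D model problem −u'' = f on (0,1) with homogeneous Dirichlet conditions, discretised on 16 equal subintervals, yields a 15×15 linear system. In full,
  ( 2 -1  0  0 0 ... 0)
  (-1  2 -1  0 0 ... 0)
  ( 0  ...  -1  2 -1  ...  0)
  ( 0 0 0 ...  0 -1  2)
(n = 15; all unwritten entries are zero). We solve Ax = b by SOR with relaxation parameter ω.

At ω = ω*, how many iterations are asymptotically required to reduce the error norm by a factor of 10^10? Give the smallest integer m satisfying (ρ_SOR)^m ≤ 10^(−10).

n=15: λ(B_J) = 1 − λ(A)/2 = cos(kπ/16); k=1 gives ρ_J = 0.9807853.
root = sin(π/16) = 0.1950903  (since 1−cos² = sin²).
ω* = 2 / (1 + 0.1950903) = 2 / 1.1950903 ≈ 1.6735137.
ρ_SOR = ω* − 1 = 1.6735137 − 1 = 0.6735137.
ρ_SOR^m ≤ 10^(−10) ⇔ m ≥ 10·ln10/(−ln 0.6735137) = 23.0259/0.395247 = 58.257; m = ⌈58.257⌉ = 59.

m = 59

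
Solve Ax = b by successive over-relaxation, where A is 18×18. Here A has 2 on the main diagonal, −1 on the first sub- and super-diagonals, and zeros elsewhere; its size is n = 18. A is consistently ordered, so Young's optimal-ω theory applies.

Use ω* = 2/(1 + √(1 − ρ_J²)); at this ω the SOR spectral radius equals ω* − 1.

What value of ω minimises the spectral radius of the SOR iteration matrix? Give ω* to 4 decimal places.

With n=18, ρ(Jacobi) = cos(π/19) = 0.9864.
1 − cos²(π/19) = sin²(π/19) ⇒ √(1−ρ_J²) = sin(π/19) = 0.16459.
[ω*] 2 ÷ (1 + 0.16459) = 2 ÷ 1.16459 = 1.7173.
ρ(B_{ω*}) = ω*−1 = 0.7173

ω* = 1.7173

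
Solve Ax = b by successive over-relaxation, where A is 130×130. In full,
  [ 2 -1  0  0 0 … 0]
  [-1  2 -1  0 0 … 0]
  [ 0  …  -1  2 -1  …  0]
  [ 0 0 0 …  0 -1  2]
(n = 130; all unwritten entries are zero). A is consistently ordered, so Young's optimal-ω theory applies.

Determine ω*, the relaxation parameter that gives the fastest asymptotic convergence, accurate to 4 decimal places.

ω* = 1.9532

½·tridiag(1,0,1) at n=130: λ_k = cos(kπ/131); max |λ| at k=1 ⇒ ρ_J = cos(π/131) ≈ 0.9997.
√(1−ρ_J²) = |sin(π/131)| = 0.02398
ω* = 2 / (1 + 0.02398) = 2 / 1.02398 ≈ 1.9532.
Hence ρ(B_{ω*}) = 1.9532 − 1 = 0.9532.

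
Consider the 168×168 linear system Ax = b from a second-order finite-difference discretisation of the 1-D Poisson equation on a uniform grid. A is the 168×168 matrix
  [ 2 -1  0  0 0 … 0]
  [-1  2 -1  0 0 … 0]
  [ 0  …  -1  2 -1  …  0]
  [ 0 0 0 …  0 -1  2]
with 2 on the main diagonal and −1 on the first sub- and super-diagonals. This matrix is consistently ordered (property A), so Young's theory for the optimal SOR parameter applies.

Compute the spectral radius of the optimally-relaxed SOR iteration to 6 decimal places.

B_J for the 168×168 system has eigenvalues cos(kπ/169); ρ_J = cos(π/169) = 0.999827.
root = sin(π/169) = 0.0185882  (since 1−cos² = sin²).
ω* = 2/(1 + 0.0185882) = 2/1.0185882 = 1.963502.
Hence ρ(B_{ω*}) = 1.963502 − 1 = 0.963502.

ρ_SOR = 0.963502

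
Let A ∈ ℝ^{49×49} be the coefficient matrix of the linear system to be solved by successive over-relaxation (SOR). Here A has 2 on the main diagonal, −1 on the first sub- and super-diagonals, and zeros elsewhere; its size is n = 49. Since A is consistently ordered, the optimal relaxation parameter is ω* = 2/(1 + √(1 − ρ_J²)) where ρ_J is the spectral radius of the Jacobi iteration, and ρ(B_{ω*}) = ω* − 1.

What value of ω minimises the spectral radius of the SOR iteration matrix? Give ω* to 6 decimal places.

[ρ_J] n=49: ρ(B_J) = cos(π/(n+1)) = cos(π/50) = 0.998027.
√(1 − cos²(π/50)) = sin(π/50) ≈ 0.0627905.
ω* = 2/(1 + 0.0627905) = 2/1.0627905 = 1.881838.
[ρ_SOR] ω* − 1 = 0.881838.

ω* = 1.881838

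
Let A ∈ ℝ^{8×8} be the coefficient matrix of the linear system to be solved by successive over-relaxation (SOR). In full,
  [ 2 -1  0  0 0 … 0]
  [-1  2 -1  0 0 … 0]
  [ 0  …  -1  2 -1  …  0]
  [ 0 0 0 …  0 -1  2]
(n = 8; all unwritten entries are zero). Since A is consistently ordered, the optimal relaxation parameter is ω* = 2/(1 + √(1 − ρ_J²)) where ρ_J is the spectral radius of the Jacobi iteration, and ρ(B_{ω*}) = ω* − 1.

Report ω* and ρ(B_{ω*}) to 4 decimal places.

ω* = 1.4903, ρ_SOR = 0.4903

spectrum of D⁻¹(L+U) = {cos(kπ/9) : 1≤k≤8}; ρ_J = cos(π/9) = 0.9397.
root = sin(π/9) = 0.34202  (since 1−cos² = sin²).
ω* = 2/(1 + 0.34202) = 2/1.34202 = 1.4903.
ρ_SOR = ω* − 1 ≈ 0.4903.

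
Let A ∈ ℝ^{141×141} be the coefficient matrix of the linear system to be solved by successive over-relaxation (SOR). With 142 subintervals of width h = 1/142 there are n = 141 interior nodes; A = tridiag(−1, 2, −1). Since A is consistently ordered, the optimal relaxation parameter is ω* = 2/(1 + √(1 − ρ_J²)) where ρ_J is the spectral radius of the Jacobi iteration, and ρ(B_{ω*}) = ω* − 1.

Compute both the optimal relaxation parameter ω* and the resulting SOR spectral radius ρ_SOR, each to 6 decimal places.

B_J for the 141×141 system has eigenvalues cos(kπ/142); ρ_J = cos(π/142) = 0.999755.
√(1−ρ_J²) simplifies to sin(π/142) = 0.0221221.
So ω* = 2/1.0221221 = 1.956713 (Young).
ρ_SOR = ω* − 1 = 1.956713 − 1 = 0.956713.

ω* = 1.956713, ρ_SOR = 0.956713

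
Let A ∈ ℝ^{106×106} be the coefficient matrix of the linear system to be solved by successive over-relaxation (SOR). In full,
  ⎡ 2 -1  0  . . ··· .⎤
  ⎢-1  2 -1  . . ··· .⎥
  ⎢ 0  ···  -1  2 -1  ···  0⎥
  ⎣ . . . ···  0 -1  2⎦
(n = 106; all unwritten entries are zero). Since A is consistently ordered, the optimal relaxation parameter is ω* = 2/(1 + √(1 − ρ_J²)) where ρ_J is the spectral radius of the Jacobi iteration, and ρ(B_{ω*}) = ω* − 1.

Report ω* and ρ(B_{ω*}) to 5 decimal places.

ω* = 1.94296, ρ_SOR = 0.94296

With n=106, ρ(Jacobi) = cos(π/107) = 0.99957.
√(1 − cos²(π/107)) = sin(π/107) ≈ 0.029356.
So ω* = 2/1.029356 = 1.94296 (Young).
ρ_SOR = ω* − 1 = 1.94296 − 1 = 0.94296.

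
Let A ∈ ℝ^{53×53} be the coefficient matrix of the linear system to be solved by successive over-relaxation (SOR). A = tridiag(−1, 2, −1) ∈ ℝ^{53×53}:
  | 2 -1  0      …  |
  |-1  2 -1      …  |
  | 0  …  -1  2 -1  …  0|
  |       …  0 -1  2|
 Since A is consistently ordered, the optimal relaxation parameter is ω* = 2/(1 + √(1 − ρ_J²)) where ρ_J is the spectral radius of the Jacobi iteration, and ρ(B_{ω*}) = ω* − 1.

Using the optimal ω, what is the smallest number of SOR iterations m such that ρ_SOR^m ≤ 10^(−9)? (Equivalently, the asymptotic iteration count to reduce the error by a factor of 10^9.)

m = 179

spectrum of D⁻¹(L+U) = {cos(kπ/54) : 1≤k≤53}; ρ_J = cos(π/54) = 0.9983082.
1 − cos²(π/54) = sin²(π/54) ⇒ √(1−ρ_J²) = sin(π/54) = 0.0581448.
ω* = 2/(1 + 0.0581448) = 2/1.0581448 = 1.8901005.
ρ_SOR = ω* − 1 ≈ 0.8901005.
ρ_SOR^m ≤ 10^(−9) ⇔ m ≥ 9·ln10/(−ln 0.8901005) = 20.7233/0.116421 = 178.003; m = ⌈178.003⌉ = 179.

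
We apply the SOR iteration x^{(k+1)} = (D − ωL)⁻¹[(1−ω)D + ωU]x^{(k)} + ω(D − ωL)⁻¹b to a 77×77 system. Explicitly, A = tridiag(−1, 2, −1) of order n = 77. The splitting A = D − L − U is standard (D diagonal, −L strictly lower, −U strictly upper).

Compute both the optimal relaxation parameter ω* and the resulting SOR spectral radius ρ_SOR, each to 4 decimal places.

B_J for the 77×77 system has eigenvalues cos(kπ/78); ρ_J = cos(π/78) = 0.9992.
√(1−ρ_J²) simplifies to sin(π/78) = 0.04027.
ω* = 2/(1 + 0.04027) = 2/1.04027 = 1.9226.
and ρ(B_{ω*}) = 1.9226 − 1 = 0.9226.

ω* = 1.9226, ρ_SOR = 0.9226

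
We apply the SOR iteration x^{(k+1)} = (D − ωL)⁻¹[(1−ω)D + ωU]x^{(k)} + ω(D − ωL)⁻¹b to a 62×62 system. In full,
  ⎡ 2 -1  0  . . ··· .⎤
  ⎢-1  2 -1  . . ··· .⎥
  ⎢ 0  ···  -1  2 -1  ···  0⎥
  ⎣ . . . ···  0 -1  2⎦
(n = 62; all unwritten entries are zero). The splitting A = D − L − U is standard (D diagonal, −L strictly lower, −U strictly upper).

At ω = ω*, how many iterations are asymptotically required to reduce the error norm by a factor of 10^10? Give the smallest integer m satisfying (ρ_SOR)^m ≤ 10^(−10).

ρ_J = max_k |cos(kπ/63)| = cos(π/63) = 0.9987569
√(1 − cos²(π/63)) = sin(π/63) ≈ 0.0498459.
Then 2/(1+√(1−ρ_J²)) = 2/(1+0.0498459); ω* = 2/1.0498459 = 1.9050415.
ρ_SOR = ω* − 1 ≈ 0.9050415.
10·ln10 = 23.0259; −ln(0.9050415) = 0.0997745; m = ⌈23.0259/0.0997745⌉ = ⌈230.779⌉ = 231.

m = 231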